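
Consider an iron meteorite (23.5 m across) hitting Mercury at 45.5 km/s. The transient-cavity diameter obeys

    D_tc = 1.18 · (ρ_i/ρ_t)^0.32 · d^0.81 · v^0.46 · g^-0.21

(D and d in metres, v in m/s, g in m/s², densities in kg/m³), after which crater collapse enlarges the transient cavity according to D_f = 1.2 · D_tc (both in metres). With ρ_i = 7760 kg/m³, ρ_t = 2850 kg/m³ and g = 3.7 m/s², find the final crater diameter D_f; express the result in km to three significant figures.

v = 45500 m/s.
(ρ_i/ρ_t)^0.32 = (7760/2850)^0.32 = 1.378
d^0.81 = 23.5^0.81 = 12.90
v^0.46 = 45500^0.46 = 138.9
g^-0.21 = 3.7^-0.21 = 0.7598
D_tc = 1.18 × 1.378 × 12.90 × 138.9 × 0.7598 = 2214 m
D_f = 1.2 × 2214 = 2657 m
     = 2.657 km

D_f ≈ 2.66 km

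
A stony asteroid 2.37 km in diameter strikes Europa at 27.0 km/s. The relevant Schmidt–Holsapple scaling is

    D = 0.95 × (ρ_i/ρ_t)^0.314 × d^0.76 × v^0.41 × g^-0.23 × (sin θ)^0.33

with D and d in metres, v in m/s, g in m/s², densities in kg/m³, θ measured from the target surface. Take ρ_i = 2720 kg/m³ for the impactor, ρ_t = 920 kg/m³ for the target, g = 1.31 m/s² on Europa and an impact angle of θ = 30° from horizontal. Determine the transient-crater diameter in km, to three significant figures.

In SI units: d = 2370 m, v = 27000 m/s.
(ρ_i/ρ_t)^0.314 = (2720/920)^0.314 = 1.405
d^0.76 = 2370^0.76 = 367.1
v^0.41 = 27000^0.41 = 65.59
g^-0.23 = 1.31^-0.23 = 0.9398
(sin 30°)^0.33 = 0.5000^0.33 = 0.7955
D = 0.95 × 1.405 × 367.1 × 65.59 × 0.9398 × 0.7955 = 24027 m
   = 24.03 km

D ≈ 24.0 km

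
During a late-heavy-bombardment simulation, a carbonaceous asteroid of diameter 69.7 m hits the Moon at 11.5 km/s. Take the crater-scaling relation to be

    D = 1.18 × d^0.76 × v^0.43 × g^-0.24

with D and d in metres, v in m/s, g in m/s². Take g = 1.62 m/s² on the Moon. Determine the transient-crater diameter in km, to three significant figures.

In SI units: v = 11500 m/s.
d^0.76 = 69.7^0.76 = 25.17
v^0.43 = 11500^0.43 = 55.73
g^-0.24 = 1.62^-0.24 = 0.8907
D = 1.18 × 25.17 × 55.73 × 0.8907 = 1474 m
   = 1.474 km

D ≈ 1.47 km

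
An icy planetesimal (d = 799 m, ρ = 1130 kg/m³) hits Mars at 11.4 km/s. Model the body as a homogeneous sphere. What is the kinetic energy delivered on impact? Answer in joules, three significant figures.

v = 11400 m/s.
Mass m = (π/6) ρ d³ = (π/6) × 1130 × (799)³ = 3.018 × 10^11 kg
E = ½ m v² = 0.5 × 3.018 × 10^11 × (11400)² = 1.961 × 10^19 J

E ≈ 1.96 × 10^19 J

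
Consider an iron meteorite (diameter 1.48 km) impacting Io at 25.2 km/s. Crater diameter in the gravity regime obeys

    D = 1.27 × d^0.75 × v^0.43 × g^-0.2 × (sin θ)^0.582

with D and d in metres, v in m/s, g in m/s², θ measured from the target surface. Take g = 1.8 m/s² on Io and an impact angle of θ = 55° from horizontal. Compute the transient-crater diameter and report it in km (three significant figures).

D ≈ 18.7 km

In SI units: d = 1480 m, v = 25200 m/s.
d^0.75 = 1480^0.75 = 238.6
v^0.43 = 25200^0.43 = 78.09
g^-0.2 = 1.8^-0.2 = 0.8891
(sin 55°)^0.582 = 0.8192^0.582 = 0.8904
D = 1.27 × 238.6 × 78.09 × 0.8891 × 0.8904 = 18733 m
   = 18.73 km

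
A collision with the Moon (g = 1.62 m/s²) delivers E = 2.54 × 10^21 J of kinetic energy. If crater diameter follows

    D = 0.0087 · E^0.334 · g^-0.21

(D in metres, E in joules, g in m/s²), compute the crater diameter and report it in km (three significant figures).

D ≈ 111 km

E^0.334 = (2.54 × 10^21)^0.334 = 1.410 × 10^7
g^-0.21 = 1.62^-0.21 = 0.9037
D = 0.0087 × 1.410 × 10^7 × 0.9037 = 1.109 × 10^5 m
   = 110.9 km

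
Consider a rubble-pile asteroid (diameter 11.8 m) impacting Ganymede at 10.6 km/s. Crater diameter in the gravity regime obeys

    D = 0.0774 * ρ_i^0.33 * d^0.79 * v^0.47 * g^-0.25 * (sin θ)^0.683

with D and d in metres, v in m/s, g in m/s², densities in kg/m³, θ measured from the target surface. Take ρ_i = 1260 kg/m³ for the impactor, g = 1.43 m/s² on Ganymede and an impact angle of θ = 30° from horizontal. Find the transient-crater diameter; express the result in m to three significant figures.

D ≈ 255 m

In SI units: v = 10600 m/s.
ρ_i^0.33 = 1260^0.33 = 10.55
d^0.79 = 11.8^0.79 = 7.027
v^0.47 = 10600^0.47 = 77.96
g^-0.25 = 1.43^-0.25 = 0.9145
(sin 30°)^0.683 = 0.5000^0.683 = 0.6229
D = 0.0774 × 10.55 × 7.027 × 77.96 × 0.9145 × 0.6229 = 254.8 m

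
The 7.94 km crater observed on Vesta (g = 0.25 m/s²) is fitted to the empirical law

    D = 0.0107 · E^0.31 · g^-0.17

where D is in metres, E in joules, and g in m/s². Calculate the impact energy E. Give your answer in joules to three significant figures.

E ≈ 4.04 × 10^18 J

Rearranging: E = [D / (0.0107 · g^-0.17)]^(1/0.31).
D = 7940 m.
g^-0.17 = 0.25^-0.17 = 1.266
D / (0.0107 × 1.266) = 7940 / (0.01355) = 5.860 × 10^5
E = (5.860 × 10^5)^3.2258 = 4.037 × 10^18 J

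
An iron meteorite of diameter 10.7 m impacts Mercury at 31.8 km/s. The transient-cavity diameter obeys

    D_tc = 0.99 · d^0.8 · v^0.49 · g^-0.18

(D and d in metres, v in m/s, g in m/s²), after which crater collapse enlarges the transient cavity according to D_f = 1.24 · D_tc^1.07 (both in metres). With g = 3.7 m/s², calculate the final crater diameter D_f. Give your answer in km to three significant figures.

D_f ≈ 1.66 km

v = 31800 m/s.
d^0.8 = 10.7^0.8 = 6.661
v^0.49 = 31800^0.49 = 160.8
g^-0.18 = 3.7^-0.18 = 0.7902
D_tc = 0.99 × 6.661 × 160.8 × 0.7902 = 837.9 m
D_f = 1.24 × (837.9)^1.07 = 1664 m
     = 1.664 km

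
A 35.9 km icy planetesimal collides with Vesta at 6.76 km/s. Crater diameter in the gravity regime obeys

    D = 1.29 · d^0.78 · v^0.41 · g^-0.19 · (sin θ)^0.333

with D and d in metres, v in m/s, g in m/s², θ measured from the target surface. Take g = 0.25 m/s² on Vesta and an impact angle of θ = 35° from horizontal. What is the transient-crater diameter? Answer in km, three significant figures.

In SI units: d = 35900 m, v = 6760 m/s.
d^0.78 = 35900^0.78 = 3573
v^0.41 = 6760^0.41 = 37.18
g^-0.19 = 0.25^-0.19 = 1.301
(sin 35°)^0.333 = 0.5736^0.333 = 0.8310
D = 1.29 × 3573 × 37.18 × 1.301 × 0.8310 = 1.853 × 10^5 m
   = 185.3 km

D ≈ 185 km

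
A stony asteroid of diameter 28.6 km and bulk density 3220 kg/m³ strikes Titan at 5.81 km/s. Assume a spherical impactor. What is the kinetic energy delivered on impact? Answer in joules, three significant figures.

E ≈ 6.66 × 10^23 J

d = 28600 m; v = 5810 m/s.
Mass m = (π/6) ρ d³ = (π/6) × 3220 × (28600)³ = 3.944 × 10^16 kg
E = ½ m v² = 0.5 × 3.944 × 10^16 × (5810)² = 6.657 × 10^23 J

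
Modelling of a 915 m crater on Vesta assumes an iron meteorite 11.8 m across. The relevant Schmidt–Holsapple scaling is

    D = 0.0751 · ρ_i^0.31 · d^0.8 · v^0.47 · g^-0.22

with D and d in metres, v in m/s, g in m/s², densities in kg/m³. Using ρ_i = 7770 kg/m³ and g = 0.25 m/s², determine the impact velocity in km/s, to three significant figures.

Rearranging for v: v = [D / (0.0751 · 7770^0.31 · 11.8^0.8 · 0.25^-0.22)]^(1/0.47).
7770^0.31 = 16.07
11.8^0.8 = 7.203
0.25^-0.22 = 1.357
Denominator = 0.0751 × 16.07 × 7.203 × 1.357 = 11.80
D / 11.80 = 915 / 11.80 = 77.54
v = 77.54^(1/0.47) = 77.54^2.1277 = 10480 m/s

v ≈ 10.5 km/s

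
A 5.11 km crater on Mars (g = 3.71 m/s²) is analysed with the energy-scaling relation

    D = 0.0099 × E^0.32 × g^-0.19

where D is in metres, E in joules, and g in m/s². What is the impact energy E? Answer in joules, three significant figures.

E ≈ 1.55 × 10^18 J

Rearranging: E = [D / (0.0099 · g^-0.19)]^(1/0.32).
D = 5110 m.
g^-0.19 = 3.71^-0.19 = 0.7795
D / (0.0099 × 0.7795) = 5110 / (7.717 × 10^-3) = 6.622 × 10^5
E = (6.622 × 10^5)^3.125 = 1.551 × 10^18 J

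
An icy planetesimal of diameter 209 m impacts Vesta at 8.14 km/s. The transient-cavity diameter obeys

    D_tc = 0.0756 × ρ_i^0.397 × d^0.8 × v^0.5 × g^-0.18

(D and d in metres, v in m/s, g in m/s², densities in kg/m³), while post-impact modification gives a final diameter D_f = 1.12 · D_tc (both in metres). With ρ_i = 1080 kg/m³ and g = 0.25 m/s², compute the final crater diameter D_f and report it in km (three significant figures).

D_f ≈ 11.3 km

v = 8140 m/s.
ρ_i^0.397 = 1080^0.397 = 16.01
d^0.8 = 209^0.8 = 71.80
v^0.5 = 8140^0.5 = 90.22
g^-0.18 = 0.25^-0.18 = 1.283
D_tc = 0.0756 × 16.01 × 71.80 × 90.22 × 1.283 = 10060 m
D_f = 1.12 × 10060 = 11267 m
     = 11.27 km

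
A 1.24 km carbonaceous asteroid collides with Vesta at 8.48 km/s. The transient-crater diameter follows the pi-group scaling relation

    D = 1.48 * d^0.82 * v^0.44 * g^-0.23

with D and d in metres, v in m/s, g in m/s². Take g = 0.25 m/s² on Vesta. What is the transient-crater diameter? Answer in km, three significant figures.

In SI units: d = 1240 m, v = 8480 m/s.
d^0.82 = 1240^0.82 = 344.0
v^0.44 = 8480^0.44 = 53.52
g^-0.23 = 0.25^-0.23 = 1.376
D = 1.48 × 344.0 × 53.52 × 1.376 = 37493 m
   = 37.49 km

D ≈ 37.5 km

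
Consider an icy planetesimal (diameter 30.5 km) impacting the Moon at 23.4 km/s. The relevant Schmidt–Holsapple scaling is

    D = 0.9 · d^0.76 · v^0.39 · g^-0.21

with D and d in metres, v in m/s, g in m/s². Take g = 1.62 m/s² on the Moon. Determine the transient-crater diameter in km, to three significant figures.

In SI units: d = 30500 m, v = 23400 m/s.
d^0.76 = 30500^0.76 = 2559
v^0.39 = 23400^0.39 = 50.58
g^-0.21 = 1.62^-0.21 = 0.9037
D = 0.9 × 2559 × 50.58 × 0.9037 = 1.053 × 10^5 m
   = 105.3 km

D ≈ 105 km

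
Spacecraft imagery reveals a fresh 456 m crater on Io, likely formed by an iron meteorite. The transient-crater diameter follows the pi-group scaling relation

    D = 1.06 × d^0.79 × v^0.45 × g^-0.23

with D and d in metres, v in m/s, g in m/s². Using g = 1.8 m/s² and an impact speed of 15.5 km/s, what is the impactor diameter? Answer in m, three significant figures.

d ≈ 10.5 m

Rearranging for d: d = [D / (1.06 · 15500^0.45 · 1.8^-0.23)]^(1/0.79).
15500^0.45 = 76.85
1.8^-0.23 = 0.8735
Denominator = 1.06 × 76.85 × 0.8735 = 71.16
D / 71.16 = 456 / 71.16 = 6.408
d = 6.408^(1/0.79) = 6.408^1.2658 = 10.50 m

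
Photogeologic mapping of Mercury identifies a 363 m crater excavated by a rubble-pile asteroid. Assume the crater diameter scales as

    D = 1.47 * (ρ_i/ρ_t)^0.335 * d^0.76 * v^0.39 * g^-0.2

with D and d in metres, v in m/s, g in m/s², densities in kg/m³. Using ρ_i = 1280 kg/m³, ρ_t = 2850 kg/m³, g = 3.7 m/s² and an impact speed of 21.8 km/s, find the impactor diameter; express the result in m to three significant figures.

d ≈ 16.8 m

Rearranging for d: d = [D / (1.47 · (1280/2850)^0.335 · 21800^0.39 · 3.7^-0.2)]^(1/0.76).
(1280/2850)^0.335 = 0.7648
21800^0.39 = 49.20
3.7^-0.2 = 0.7698
Denominator = 1.47 × 0.7648 × 49.20 × 0.7698 = 42.58
D / 42.58 = 363 / 42.58 = 8.525
d = 8.525^(1/0.76) = 8.525^1.3158 = 16.77 m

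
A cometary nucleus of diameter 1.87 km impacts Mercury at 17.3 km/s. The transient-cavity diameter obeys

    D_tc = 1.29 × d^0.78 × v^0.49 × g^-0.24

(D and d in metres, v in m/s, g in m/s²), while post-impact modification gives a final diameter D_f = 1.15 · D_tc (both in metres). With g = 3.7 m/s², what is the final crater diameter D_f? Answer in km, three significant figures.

In SI: d = 1870 m, v = 17300 m/s.
d^0.78 = 1870^0.78 = 356.5
v^0.49 = 17300^0.49 = 119.3
g^-0.24 = 3.7^-0.24 = 0.7305
D_tc = 1.29 × 356.5 × 119.3 × 0.7305 = 40080 m
D_f = 1.15 × 40080 = 46092 m
     = 46.09 km

D_f ≈ 46.1 km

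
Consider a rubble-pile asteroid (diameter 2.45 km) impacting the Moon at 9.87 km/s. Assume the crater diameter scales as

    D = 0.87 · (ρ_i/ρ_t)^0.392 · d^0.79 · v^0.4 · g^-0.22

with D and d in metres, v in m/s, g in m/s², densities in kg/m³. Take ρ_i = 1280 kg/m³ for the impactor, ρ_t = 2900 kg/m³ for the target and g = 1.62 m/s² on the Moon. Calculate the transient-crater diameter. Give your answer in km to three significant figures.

In SI units: d = 2450 m, v = 9870 m/s.
(ρ_i/ρ_t)^0.392 = (1280/2900)^0.392 = 0.7257
d^0.79 = 2450^0.79 = 475.8
v^0.4 = 9870^0.4 = 39.60
g^-0.22 = 1.62^-0.22 = 0.8993
D = 0.87 × 0.7257 × 475.8 × 39.60 × 0.8993 = 10698 m
   = 10.70 km

D ≈ 10.7 km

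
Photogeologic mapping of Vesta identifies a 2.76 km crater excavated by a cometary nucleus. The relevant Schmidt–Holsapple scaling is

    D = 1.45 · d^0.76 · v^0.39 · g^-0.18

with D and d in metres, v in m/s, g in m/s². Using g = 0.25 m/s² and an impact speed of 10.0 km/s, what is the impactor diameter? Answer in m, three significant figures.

Rearranging for d: d = [D / (1.45 · 10000^0.39 · 0.25^-0.18)]^(1/0.76).
D = 2760 m.
10000^0.39 = 36.31
0.25^-0.18 = 1.283
Denominator = 1.45 × 36.31 × 1.283 = 67.55
D / 67.55 = 2760 / 67.55 = 40.86
d = 40.86^(1/0.76) = 40.86^1.3158 = 131.9 m

d ≈ 132 m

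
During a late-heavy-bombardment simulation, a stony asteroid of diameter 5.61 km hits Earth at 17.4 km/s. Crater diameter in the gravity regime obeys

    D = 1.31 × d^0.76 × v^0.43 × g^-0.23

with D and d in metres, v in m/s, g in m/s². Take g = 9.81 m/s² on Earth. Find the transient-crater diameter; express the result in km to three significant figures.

D ≈ 36.5 km

In SI units: d = 5610 m, v = 17400 m/s.
d^0.76 = 5610^0.76 = 706.7
v^0.43 = 17400^0.43 = 66.59
g^-0.23 = 9.81^-0.23 = 0.5914
D = 1.31 × 706.7 × 66.59 × 0.5914 = 36458 m
   = 36.46 km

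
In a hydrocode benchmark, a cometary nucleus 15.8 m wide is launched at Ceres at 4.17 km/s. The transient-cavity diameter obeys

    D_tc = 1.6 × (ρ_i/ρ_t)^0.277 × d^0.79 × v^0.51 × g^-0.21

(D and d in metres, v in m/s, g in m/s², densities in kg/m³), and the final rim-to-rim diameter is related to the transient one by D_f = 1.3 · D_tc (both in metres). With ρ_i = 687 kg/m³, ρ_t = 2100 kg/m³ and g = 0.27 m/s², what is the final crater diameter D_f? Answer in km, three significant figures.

D_f ≈ 1.25 km

v = 4170 m/s.
(ρ_i/ρ_t)^0.277 = (687/2100)^0.277 = 0.7338
d^0.79 = 15.8^0.79 = 8.850
v^0.51 = 4170^0.51 = 70.19
g^-0.21 = 0.27^-0.21 = 1.316
D_tc = 1.6 × 0.7338 × 8.850 × 70.19 × 1.316 = 959.8 m
D_f = 1.3 × 959.8 = 1248 m
     = 1.248 km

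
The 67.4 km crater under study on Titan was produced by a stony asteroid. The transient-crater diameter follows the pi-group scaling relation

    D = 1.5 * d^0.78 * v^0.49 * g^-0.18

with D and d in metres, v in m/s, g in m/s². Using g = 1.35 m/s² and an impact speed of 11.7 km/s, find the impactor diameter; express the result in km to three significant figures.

d ≈ 2.75 km

Rearranging for d: d = [D / (1.5 · 11700^0.49 · 1.35^-0.18)]^(1/0.78).
D = 67400 m.
11700^0.49 = 98.49
1.35^-0.18 = 0.9474
Denominator = 1.5 × 98.49 × 0.9474 = 140.0
D / 140.0 = 67400 / 140.0 = 481.4
d = 481.4^(1/0.78) = 481.4^1.2821 = 2749 m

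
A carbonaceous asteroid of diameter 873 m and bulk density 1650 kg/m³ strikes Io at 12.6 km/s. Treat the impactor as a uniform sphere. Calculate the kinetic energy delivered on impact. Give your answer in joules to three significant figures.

v = 12600 m/s.
Mass m = (π/6) ρ d³ = (π/6) × 1650 × (873)³ = 5.748 × 10^11 kg
E = ½ m v² = 0.5 × 5.748 × 10^11 × (12600)² = 4.563 × 10^19 J

E ≈ 4.56 × 10^19 J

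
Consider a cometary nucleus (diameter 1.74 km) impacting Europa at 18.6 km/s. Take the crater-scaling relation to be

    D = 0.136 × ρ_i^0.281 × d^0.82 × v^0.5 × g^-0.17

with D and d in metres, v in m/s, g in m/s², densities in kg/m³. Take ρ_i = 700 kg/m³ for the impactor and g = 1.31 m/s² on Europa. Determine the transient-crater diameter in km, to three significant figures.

D ≈ 50.7 km

In SI units: d = 1740 m, v = 18600 m/s.
ρ_i^0.281 = 700^0.281 = 6.302
d^0.82 = 1740^0.82 = 454.2
v^0.5 = 18600^0.5 = 136.4
g^-0.17 = 1.31^-0.17 = 0.9551
D = 0.136 × 6.302 × 454.2 × 136.4 × 0.9551 = 50714 m
   = 50.71 km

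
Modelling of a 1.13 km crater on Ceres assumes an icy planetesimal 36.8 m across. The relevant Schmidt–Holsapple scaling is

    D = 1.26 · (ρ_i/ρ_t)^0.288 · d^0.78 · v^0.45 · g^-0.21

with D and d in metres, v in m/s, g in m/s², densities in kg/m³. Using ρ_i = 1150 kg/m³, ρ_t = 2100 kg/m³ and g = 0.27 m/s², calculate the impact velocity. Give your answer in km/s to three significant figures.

Rearranging for v: v = [D / (1.26 · (1150/2100)^0.288 · 36.8^0.78 · 0.27^-0.21)]^(1/0.45).
D = 1130 m.
(1150/2100)^0.288 = 0.8408
36.8^0.78 = 16.65
0.27^-0.21 = 1.316
Denominator = 1.26 × 0.8408 × 16.65 × 1.316 = 23.21
D / 23.21 = 1130 / 23.21 = 48.69
v = 48.69^(1/0.45) = 48.69^2.2222 = 5621 m/s

v ≈ 5.62 km/s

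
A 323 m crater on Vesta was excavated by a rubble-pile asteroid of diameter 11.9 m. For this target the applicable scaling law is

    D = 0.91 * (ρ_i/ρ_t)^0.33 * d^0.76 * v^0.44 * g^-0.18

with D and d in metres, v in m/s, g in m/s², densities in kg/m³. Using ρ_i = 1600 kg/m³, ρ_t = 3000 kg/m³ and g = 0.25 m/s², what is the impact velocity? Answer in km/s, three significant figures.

v ≈ 7.88 km/s

Rearranging for v: v = [D / (0.91 · (1600/3000)^0.33 · 11.9^0.76 · 0.25^-0.18)]^(1/0.44).
(1600/3000)^0.33 = 0.8127
11.9^0.76 = 6.568
0.25^-0.18 = 1.283
Denominator = 0.91 × 0.8127 × 6.568 × 1.283 = 6.232
D / 6.232 = 323 / 6.232 = 51.83
v = 51.83^(1/0.44) = 51.83^2.2727 = 7884 m/s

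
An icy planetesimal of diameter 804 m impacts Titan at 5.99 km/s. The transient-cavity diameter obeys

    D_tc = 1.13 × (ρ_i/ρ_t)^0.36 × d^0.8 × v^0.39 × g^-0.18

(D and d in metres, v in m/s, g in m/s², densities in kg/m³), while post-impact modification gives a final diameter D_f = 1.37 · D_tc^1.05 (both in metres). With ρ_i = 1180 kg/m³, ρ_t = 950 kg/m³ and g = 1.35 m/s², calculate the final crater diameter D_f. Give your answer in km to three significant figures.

v = 5990 m/s.
(ρ_i/ρ_t)^0.36 = (1180/950)^0.36 = 1.081
d^0.8 = 804^0.8 = 211.0
v^0.39 = 5990^0.39 = 29.73
g^-0.18 = 1.35^-0.18 = 0.9474
D_tc = 1.13 × 1.081 × 211.0 × 29.73 × 0.9474 = 7260 m
D_f = 1.37 × (7260)^1.05 = 15513 m
     = 15.51 km

D_f ≈ 15.5 km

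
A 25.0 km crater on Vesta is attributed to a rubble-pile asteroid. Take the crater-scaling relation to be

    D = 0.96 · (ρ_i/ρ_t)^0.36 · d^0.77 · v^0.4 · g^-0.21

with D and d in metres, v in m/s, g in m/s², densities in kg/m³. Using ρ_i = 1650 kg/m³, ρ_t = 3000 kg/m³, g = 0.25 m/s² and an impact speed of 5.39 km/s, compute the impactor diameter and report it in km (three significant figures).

d ≈ 5.67 km

Rearranging for d: d = [D / (0.96 · (1650/3000)^0.36 · 5390^0.4 · 0.25^-0.21)]^(1/0.77).
D = 25000 m.
(1650/3000)^0.36 = 0.8064
5390^0.4 = 31.09
0.25^-0.21 = 1.338
Denominator = 0.96 × 0.8064 × 31.09 × 1.338 = 32.20
D / 32.20 = 25000 / 32.20 = 776.4
d = 776.4^(1/0.77) = 776.4^1.2987 = 5667 m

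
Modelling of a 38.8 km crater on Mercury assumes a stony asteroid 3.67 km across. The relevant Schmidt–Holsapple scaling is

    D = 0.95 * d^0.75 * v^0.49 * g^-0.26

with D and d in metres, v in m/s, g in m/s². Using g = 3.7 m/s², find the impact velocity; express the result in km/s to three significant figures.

v ≈ 18.0 km/s

Rearranging for v: v = [D / (0.95 · 3670^0.75 · 3.7^-0.26)]^(1/0.49).
D = 38800 m.
3670^0.75 = 471.5
3.7^-0.26 = 0.7117
Denominator = 0.95 × 471.5 × 0.7117 = 318.8
D / 318.8 = 38800 / 318.8 = 121.7
v = 121.7^(1/0.49) = 121.7^2.0408 = 18016 m/s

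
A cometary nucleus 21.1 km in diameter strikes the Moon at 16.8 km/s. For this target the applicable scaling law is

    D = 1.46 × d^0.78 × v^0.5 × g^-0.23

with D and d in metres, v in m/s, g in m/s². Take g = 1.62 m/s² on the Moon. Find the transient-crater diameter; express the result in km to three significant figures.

In SI units: d = 21100 m, v = 16800 m/s.
d^0.78 = 21100^0.78 = 2360
v^0.5 = 16800^0.5 = 129.6
g^-0.23 = 1.62^-0.23 = 0.8950
D = 1.46 × 2360 × 129.6 × 0.8950 = 3.997 × 10^5 m
   = 399.7 km

D ≈ 400 km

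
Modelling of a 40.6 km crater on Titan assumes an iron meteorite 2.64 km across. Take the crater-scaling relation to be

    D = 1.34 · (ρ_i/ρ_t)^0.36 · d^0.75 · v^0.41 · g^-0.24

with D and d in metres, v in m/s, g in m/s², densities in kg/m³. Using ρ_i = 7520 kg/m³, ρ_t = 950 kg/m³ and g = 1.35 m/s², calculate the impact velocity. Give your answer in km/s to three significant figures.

v ≈ 9.09 km/s

Rearranging for v: v = [D / (1.34 · (7520/950)^0.36 · 2640^0.75 · 1.35^-0.24)]^(1/0.41).
D = 40600 m.
(7520/950)^0.36 = 2.106
2640^0.75 = 368.3
1.35^-0.24 = 0.9305
Denominator = 1.34 × 2.106 × 368.3 × 0.9305 = 967.1
D / 967.1 = 40600 / 967.1 = 41.98
v = 41.98^(1/0.41) = 41.98^2.439 = 9091 m/s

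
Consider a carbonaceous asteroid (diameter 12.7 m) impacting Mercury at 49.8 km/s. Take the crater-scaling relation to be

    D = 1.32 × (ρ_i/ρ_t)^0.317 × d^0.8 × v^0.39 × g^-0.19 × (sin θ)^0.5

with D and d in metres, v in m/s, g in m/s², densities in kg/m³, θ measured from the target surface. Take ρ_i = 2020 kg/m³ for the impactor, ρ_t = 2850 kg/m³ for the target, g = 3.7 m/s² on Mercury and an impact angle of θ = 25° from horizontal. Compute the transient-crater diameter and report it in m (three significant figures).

D ≈ 311 m

In SI units: v = 49800 m/s.
(ρ_i/ρ_t)^0.317 = (2020/2850)^0.317 = 0.8966
d^0.8 = 12.7^0.8 = 7.639
v^0.39 = 49800^0.39 = 67.91
g^-0.19 = 3.7^-0.19 = 0.7799
(sin 25°)^0.5 = 0.4226^0.5 = 0.6501
D = 1.32 × 0.8966 × 7.639 × 67.91 × 0.7799 × 0.6501 = 311.3 m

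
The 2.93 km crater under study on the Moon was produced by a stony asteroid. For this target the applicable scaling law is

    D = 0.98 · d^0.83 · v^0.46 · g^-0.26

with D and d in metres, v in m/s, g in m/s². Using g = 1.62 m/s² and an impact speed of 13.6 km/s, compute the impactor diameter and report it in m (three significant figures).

d ≈ 91.7 m

Rearranging for d: d = [D / (0.98 · 13600^0.46 · 1.62^-0.26)]^(1/0.83).
D = 2930 m.
13600^0.46 = 79.69
1.62^-0.26 = 0.8821
Denominator = 0.98 × 79.69 × 0.8821 = 68.89
D / 68.89 = 2930 / 68.89 = 42.53
d = 42.53^(1/0.83) = 42.53^1.2048 = 91.68 m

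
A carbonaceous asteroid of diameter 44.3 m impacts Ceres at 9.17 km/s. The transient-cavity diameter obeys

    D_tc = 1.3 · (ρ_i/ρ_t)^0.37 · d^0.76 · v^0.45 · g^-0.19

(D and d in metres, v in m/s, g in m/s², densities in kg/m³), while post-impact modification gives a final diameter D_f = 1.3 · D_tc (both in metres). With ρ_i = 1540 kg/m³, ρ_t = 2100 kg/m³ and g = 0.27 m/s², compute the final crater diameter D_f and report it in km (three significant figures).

D_f ≈ 2.09 km

v = 9170 m/s.
(ρ_i/ρ_t)^0.37 = (1540/2100)^0.37 = 0.8916
d^0.76 = 44.3^0.76 = 17.83
v^0.45 = 9170^0.45 = 60.68
g^-0.19 = 0.27^-0.19 = 1.282
D_tc = 1.3 × 0.8916 × 17.83 × 60.68 × 1.282 = 1608 m
D_f = 1.3 × 1608 = 2090 m
     = 2.090 km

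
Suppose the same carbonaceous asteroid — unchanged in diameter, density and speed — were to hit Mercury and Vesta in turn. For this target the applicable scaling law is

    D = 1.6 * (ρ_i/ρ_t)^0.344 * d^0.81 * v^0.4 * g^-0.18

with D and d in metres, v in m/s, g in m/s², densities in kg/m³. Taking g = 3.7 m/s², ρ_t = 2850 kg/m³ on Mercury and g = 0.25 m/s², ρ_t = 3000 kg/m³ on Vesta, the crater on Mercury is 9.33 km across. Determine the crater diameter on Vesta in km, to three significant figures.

The impactor-only factors (d, v, ρ_i) cancel in the ratio, leaving D_Vesta/D_Mercury = (g_Vesta/g_Mercury)^-0.18 · (ρ_t,Mercury/ρ_t,Vesta)^0.344.
(0.25/3.7)^-0.18 = 0.06757^-0.18 = 1.624
(2850/3000)^0.344 = 0.9500^0.344 = 0.9825
Ratio = 1.624 × 0.9825 = 1.596
D_Vesta = 1.596 × 9.33 km = 14.9 km

D ≈ 14.9 km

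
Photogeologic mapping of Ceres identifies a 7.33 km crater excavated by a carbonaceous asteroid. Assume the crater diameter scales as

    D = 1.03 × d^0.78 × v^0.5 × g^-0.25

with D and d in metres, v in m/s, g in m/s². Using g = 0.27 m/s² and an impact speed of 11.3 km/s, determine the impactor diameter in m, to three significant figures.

Rearranging for d: d = [D / (1.03 · 11300^0.5 · 0.27^-0.25)]^(1/0.78).
D = 7330 m.
11300^0.5 = 106.3
0.27^-0.25 = 1.387
Denominator = 1.03 × 106.3 × 1.387 = 151.9
D / 151.9 = 7330 / 151.9 = 48.26
d = 48.26^(1/0.78) = 48.26^1.2821 = 144.1 m

d ≈ 144 m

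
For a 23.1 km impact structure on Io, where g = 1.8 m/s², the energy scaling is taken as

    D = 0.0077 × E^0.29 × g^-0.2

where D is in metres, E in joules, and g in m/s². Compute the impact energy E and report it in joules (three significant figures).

E ≈ 3.24 × 10^22 J

Rearranging: E = [D / (0.0077 · g^-0.2)]^(1/0.29).
D = 23100 m.
g^-0.2 = 1.8^-0.2 = 0.8891
D / (0.0077 × 0.8891) = 23100 / (6.846 × 10^-3) = 3.374 × 10^6
E = (3.374 × 10^6)^3.4483 = 3.243 × 10^22 J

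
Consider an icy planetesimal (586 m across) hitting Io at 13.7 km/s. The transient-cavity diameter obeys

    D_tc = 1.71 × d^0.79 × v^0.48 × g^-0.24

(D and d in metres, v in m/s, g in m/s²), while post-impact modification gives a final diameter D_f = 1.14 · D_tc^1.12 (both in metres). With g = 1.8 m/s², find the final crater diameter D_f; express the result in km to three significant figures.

D_f ≈ 83.6 km

v = 13700 m/s.
d^0.79 = 586^0.79 = 153.7
v^0.48 = 13700^0.48 = 96.74
g^-0.24 = 1.8^-0.24 = 0.8684
D_tc = 1.71 × 153.7 × 96.74 × 0.8684 = 22080 m
D_f = 1.14 × (22080)^1.12 = 83596 m
     = 83.60 km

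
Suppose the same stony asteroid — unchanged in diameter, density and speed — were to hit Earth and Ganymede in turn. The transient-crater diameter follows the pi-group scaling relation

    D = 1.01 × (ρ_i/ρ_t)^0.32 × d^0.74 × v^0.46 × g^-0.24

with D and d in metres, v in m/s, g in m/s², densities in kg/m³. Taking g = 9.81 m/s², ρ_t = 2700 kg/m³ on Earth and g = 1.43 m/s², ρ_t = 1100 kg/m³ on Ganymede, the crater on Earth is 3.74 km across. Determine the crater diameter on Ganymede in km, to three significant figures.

The impactor-only factors (d, v, ρ_i) cancel in the ratio, leaving D_Ganymede/D_Earth = (g_Ganymede/g_Earth)^-0.24 · (ρ_t,Earth/ρ_t,Ganymede)^0.32.
(1.43/9.81)^-0.24 = 0.1458^-0.24 = 1.587
(2700/1100)^0.32 = 2.455^0.32 = 1.333
Ratio = 1.587 × 1.333 = 2.115
D_Ganymede = 2.115 × 3.74 km = 7.91 km

D ≈ 7.91 km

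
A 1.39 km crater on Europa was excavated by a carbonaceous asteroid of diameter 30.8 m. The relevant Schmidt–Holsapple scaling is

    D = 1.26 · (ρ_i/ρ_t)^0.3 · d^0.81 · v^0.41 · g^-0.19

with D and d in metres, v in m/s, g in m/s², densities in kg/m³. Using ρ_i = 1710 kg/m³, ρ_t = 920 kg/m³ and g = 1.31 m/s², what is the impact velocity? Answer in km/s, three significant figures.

Rearranging for v: v = [D / (1.26 · (1710/920)^0.3 · 30.8^0.81 · 1.31^-0.19)]^(1/0.41).
D = 1390 m.
(1710/920)^0.3 = 1.204
30.8^0.81 = 16.06
1.31^-0.19 = 0.9500
Denominator = 1.26 × 1.204 × 16.06 × 0.9500 = 23.15
D / 23.15 = 1390 / 23.15 = 60.04
v = 60.04^(1/0.41) = 60.04^2.439 = 21758 m/s

v ≈ 21.8 km/s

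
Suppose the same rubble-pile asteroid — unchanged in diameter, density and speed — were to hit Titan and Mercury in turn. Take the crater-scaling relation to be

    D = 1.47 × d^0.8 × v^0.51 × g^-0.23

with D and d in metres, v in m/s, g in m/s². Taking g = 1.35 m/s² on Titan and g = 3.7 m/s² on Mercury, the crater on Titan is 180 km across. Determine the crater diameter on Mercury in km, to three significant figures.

All impactor-dependent factors cancel in the ratio, leaving D_Mercury/D_Titan = (g_Mercury/g_Titan)^-0.23.
(3.7/1.35)^-0.23 = 2.741^-0.23 = 0.7930
D_Mercury = 0.7930 × 180 km = 143 km

D ≈ 143 km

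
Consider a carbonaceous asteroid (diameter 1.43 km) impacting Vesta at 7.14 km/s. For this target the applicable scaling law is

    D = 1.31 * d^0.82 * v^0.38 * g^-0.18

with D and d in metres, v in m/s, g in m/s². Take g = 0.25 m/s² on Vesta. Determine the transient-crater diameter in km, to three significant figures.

D ≈ 18.9 km

In SI units: d = 1430 m, v = 7140 m/s.
d^0.82 = 1430^0.82 = 386.7
v^0.38 = 7140^0.38 = 29.13
g^-0.18 = 0.25^-0.18 = 1.283
D = 1.31 × 386.7 × 29.13 × 1.283 = 18933 m
   = 18.93 km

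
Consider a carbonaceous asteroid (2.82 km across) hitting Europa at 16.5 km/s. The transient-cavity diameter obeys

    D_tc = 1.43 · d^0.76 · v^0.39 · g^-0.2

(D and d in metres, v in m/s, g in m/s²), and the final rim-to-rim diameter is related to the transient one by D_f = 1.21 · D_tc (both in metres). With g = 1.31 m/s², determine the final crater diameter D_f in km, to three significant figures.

In SI: d = 2820 m, v = 16500 m/s.
d^0.76 = 2820^0.76 = 419.0
v^0.39 = 16500^0.39 = 44.14
g^-0.2 = 1.31^-0.2 = 0.9474
D_tc = 1.43 × 419.0 × 44.14 × 0.9474 = 25060 m
D_f = 1.21 × 25060 = 30323 m
     = 30.32 km

D_f ≈ 30.3 km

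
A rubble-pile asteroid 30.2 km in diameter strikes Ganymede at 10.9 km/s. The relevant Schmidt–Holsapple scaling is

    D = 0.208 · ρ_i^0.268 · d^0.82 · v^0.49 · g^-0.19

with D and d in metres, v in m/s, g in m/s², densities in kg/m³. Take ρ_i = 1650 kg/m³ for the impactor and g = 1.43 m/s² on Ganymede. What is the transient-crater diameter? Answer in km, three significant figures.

D ≈ 635 km

In SI units: d = 30200 m, v = 10900 m/s.
ρ_i^0.268 = 1650^0.268 = 7.283
d^0.82 = 30200^0.82 = 4716
v^0.49 = 10900^0.49 = 95.13
g^-0.19 = 1.43^-0.19 = 0.9343
D = 0.208 × 7.283 × 4716 × 95.13 × 0.9343 = 6.350 × 10^5 m
   = 635.0 km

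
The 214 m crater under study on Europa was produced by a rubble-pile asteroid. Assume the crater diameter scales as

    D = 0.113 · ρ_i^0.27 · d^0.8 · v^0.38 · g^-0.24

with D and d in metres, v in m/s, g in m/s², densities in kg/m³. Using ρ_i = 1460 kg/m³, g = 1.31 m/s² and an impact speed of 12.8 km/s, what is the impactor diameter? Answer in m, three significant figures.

d ≈ 13.0 m

Rearranging for d: d = [D / (0.113 · 1460^0.27 · 12800^0.38 · 1.31^-0.24)]^(1/0.8).
1460^0.27 = 7.151
12800^0.38 = 36.37
1.31^-0.24 = 0.9372
Denominator = 0.113 × 7.151 × 36.37 × 0.9372 = 27.54
D / 27.54 = 214 / 27.54 = 7.771
d = 7.771^(1/0.8) = 7.771^1.25 = 12.97 m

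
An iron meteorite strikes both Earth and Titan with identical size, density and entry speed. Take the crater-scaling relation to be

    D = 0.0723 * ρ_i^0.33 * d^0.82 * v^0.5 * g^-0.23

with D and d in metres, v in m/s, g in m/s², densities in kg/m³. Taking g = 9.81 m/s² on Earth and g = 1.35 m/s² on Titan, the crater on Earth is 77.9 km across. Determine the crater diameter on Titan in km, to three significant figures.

D ≈ 123 km

All impactor-dependent factors cancel in the ratio, leaving D_Titan/D_Earth = (g_Titan/g_Earth)^-0.23.
(1.35/9.81)^-0.23 = 0.1376^-0.23 = 1.578
D_Titan = 1.578 × 77.9 km = 123 km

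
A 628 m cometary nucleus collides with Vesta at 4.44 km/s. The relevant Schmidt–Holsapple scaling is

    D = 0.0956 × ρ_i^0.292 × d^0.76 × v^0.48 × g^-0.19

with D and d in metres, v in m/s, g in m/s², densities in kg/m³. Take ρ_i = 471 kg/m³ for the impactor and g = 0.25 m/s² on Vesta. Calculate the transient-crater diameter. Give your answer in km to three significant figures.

D ≈ 5.66 km

In SI units: v = 4440 m/s.
ρ_i^0.292 = 471^0.292 = 6.033
d^0.76 = 628^0.76 = 133.8
v^0.48 = 4440^0.48 = 56.33
g^-0.19 = 0.25^-0.19 = 1.301
D = 0.0956 × 6.033 × 133.8 × 56.33 × 1.301 = 5655 m
   = 5.655 km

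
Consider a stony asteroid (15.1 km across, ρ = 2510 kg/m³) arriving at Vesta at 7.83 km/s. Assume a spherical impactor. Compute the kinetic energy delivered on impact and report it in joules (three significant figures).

E ≈ 1.39 × 10^23 J

d = 15100 m; v = 7830 m/s.
Mass m = (π/6) ρ d³ = (π/6) × 2510 × (15100)³ = 4.525 × 10^15 kg
E = ½ m v² = 0.5 × 4.525 × 10^15 × (7830)² = 1.387 × 10^23 J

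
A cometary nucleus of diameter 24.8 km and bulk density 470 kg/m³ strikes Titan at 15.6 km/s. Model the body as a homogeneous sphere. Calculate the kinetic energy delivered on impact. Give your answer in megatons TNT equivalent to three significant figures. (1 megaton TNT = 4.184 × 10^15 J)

d = 24800 m; v = 15600 m/s.
Mass m = (π/6) ρ d³ = (π/6) × 470 × (24800)³ = 3.754 × 10^15 kg
E = ½ m v² = 0.5 × 3.754 × 10^15 × (15600)² = 4.568 × 10^23 J
   = 4.568 × 10^23 / 4.184×10^15 = 1.092 × 10^8 Mt

E ≈ 1.09 × 10^8 Mt TNT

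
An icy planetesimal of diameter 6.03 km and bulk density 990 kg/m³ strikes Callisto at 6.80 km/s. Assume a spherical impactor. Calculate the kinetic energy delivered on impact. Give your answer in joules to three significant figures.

d = 6030 m; v = 6800 m/s.
Mass m = (π/6) ρ d³ = (π/6) × 990 × (6030)³ = 1.137 × 10^14 kg
E = ½ m v² = 0.5 × 1.137 × 10^14 × (6800)² = 2.629 × 10^21 J

E ≈ 2.63 × 10^21 J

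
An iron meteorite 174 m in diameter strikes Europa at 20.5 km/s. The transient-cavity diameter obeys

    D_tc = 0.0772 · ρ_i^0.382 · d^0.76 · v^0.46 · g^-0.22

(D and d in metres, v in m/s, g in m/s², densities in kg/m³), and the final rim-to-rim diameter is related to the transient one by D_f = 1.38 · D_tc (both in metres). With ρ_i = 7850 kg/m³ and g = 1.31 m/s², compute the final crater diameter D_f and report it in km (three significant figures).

D_f ≈ 15.0 km

v = 20500 m/s.
ρ_i^0.382 = 7850^0.382 = 30.75
d^0.76 = 174^0.76 = 50.44
v^0.46 = 20500^0.46 = 96.25
g^-0.22 = 1.31^-0.22 = 0.9423
D_tc = 0.0772 × 30.75 × 50.44 × 96.25 × 0.9423 = 10860 m
D_f = 1.38 × 10860 = 14987 m
     = 14.99 km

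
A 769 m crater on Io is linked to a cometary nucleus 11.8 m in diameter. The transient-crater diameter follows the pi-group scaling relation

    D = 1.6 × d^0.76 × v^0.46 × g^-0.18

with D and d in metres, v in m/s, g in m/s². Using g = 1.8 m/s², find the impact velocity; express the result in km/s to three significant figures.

Rearranging for v: v = [D / (1.6 · 11.8^0.76 · 1.8^-0.18)]^(1/0.46).
11.8^0.76 = 6.526
1.8^-0.18 = 0.8996
Denominator = 1.6 × 6.526 × 0.8996 = 9.393
D / 9.393 = 769 / 9.393 = 81.87
v = 81.87^(1/0.46) = 81.87^2.1739 = 14419 m/s

v ≈ 14.4 km/s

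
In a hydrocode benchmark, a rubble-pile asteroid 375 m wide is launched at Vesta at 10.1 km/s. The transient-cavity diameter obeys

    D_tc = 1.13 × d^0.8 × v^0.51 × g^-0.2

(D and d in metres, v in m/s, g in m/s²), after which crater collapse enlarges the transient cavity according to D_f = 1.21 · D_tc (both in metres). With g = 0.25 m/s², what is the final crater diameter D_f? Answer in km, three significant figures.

v = 10100 m/s.
d^0.8 = 375^0.8 = 114.6
v^0.51 = 10100^0.51 = 110.2
g^-0.2 = 0.25^-0.2 = 1.320
D_tc = 1.13 × 114.6 × 110.2 × 1.320 = 18840 m
D_f = 1.21 × 18840 = 22796 m
     = 22.80 km

D_f ≈ 22.8 km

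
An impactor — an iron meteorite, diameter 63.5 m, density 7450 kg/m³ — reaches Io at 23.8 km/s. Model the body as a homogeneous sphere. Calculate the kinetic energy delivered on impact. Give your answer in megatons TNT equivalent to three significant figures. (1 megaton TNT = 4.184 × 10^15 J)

E ≈ 67.6 Mt TNT

v = 23800 m/s.
Mass m = (π/6) ρ d³ = (π/6) × 7450 × (63.5)³ = 9.988 × 10^8 kg
E = ½ m v² = 0.5 × 9.988 × 10^8 × (23800)² = 2.829 × 10^17 J
   = 2.829 × 10^17 / 4.184×10^15 = 67.61 Mt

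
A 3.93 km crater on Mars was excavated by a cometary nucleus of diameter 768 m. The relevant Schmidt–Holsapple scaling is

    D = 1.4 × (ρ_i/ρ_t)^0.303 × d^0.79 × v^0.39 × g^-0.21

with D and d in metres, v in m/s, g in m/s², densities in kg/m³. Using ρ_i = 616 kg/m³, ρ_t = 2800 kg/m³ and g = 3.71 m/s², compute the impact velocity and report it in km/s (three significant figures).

v ≈ 6.52 km/s

Rearranging for v: v = [D / (1.4 · (616/2800)^0.303 · 768^0.79 · 3.71^-0.21)]^(1/0.39).
D = 3930 m.
(616/2800)^0.303 = 0.6321
768^0.79 = 190.3
3.71^-0.21 = 0.7593
Denominator = 1.4 × 0.6321 × 190.3 × 0.7593 = 127.9
D / 127.9 = 3930 / 127.9 = 30.73
v = 30.73^(1/0.39) = 30.73^2.5641 = 6520 m/s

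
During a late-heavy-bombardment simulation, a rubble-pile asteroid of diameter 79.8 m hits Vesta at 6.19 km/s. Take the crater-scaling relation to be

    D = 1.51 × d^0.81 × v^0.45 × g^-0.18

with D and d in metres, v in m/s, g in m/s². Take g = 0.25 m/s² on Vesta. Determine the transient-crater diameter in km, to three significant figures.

D ≈ 3.42 km

In SI units: v = 6190 m/s.
d^0.81 = 79.8^0.81 = 34.72
v^0.45 = 6190^0.45 = 50.85
g^-0.18 = 0.25^-0.18 = 1.283
D = 1.51 × 34.72 × 50.85 × 1.283 = 3420 m
   = 3.420 km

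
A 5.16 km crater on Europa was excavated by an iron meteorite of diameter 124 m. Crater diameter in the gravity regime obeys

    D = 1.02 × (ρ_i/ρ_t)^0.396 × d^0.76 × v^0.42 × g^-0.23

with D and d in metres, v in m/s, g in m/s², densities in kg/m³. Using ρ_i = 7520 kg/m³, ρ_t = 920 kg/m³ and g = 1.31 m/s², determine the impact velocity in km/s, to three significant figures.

v ≈ 17.2 km/s

Rearranging for v: v = [D / (1.02 · (7520/920)^0.396 · 124^0.76 · 1.31^-0.23)]^(1/0.42).
D = 5160 m.
(7520/920)^0.396 = 2.298
124^0.76 = 38.99
1.31^-0.23 = 0.9398
Denominator = 1.02 × 2.298 × 38.99 × 0.9398 = 85.89
D / 85.89 = 5160 / 85.89 = 60.08
v = 60.08^(1/0.42) = 60.08^2.381 = 17185 m/s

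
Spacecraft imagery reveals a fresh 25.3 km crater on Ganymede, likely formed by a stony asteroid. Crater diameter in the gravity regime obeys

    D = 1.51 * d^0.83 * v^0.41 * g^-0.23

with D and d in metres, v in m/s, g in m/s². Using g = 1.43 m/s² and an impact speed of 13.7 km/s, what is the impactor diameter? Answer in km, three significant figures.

Rearranging for d: d = [D / (1.51 · 13700^0.41 · 1.43^-0.23)]^(1/0.83).
D = 25300 m.
13700^0.41 = 49.67
1.43^-0.23 = 0.9210
Denominator = 1.51 × 49.67 × 0.9210 = 69.08
D / 69.08 = 25300 / 69.08 = 366.2
d = 366.2^(1/0.83) = 366.2^1.2048 = 1227 m

d ≈ 1.23 km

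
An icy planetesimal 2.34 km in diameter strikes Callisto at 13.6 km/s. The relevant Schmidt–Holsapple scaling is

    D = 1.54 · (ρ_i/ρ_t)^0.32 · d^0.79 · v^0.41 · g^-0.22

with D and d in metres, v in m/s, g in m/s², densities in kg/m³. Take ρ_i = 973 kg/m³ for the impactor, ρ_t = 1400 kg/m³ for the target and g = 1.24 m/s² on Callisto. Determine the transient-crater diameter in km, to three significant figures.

D ≈ 29.7 km

In SI units: d = 2340 m, v = 13600 m/s.
(ρ_i/ρ_t)^0.32 = (973/1400)^0.32 = 0.8901
d^0.79 = 2340^0.79 = 458.9
v^0.41 = 13600^0.41 = 49.52
g^-0.22 = 1.24^-0.22 = 0.9538
D = 1.54 × 0.8901 × 458.9 × 49.52 × 0.9538 = 29711 m
   = 29.71 km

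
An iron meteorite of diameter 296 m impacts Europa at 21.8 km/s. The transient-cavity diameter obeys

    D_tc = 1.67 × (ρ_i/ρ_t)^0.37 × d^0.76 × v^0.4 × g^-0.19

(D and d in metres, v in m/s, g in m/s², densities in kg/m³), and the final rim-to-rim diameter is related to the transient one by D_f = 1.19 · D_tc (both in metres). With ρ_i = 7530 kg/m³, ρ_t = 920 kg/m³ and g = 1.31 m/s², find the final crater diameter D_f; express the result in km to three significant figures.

v = 21800 m/s.
(ρ_i/ρ_t)^0.37 = (7530/920)^0.37 = 2.177
d^0.76 = 296^0.76 = 75.54
v^0.4 = 21800^0.4 = 54.37
g^-0.19 = 1.31^-0.19 = 0.9500
D_tc = 1.67 × 2.177 × 75.54 × 54.37 × 0.9500 = 14190 m
D_f = 1.19 × 14190 = 16886 m
     = 16.89 km

D_f ≈ 16.9 km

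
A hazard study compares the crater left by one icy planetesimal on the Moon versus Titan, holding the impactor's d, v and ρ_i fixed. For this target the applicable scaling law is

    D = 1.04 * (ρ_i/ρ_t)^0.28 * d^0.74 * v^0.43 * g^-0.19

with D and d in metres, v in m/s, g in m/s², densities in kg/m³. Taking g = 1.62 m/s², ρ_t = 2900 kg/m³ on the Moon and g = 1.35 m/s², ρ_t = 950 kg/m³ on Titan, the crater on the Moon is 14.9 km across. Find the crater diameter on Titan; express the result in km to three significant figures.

The impactor-only factors (d, v, ρ_i) cancel in the ratio, leaving D_Titan/D_Moon = (g_Titan/g_Moon)^-0.19 · (ρ_t,Moon/ρ_t,Titan)^0.28.
(1.35/1.62)^-0.19 = 0.8333^-0.19 = 1.035
(2900/950)^0.28 = 3.053^0.28 = 1.367
Ratio = 1.035 × 1.367 = 1.415
D_Titan = 1.415 × 14.9 km = 21.1 km

D ≈ 21.1 km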